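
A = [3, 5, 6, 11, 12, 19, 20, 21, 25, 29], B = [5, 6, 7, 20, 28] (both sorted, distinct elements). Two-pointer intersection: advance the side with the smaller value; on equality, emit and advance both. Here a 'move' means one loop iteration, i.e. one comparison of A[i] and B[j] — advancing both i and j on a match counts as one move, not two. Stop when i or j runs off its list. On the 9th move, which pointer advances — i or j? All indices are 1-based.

[i=1,j=1] 3<5 → i++
[i=2,j=1] 5==5 emit → i++,j++
[i=3,j=2] 6==6 emit → i++,j++
[i=4,j=3] 11>7 → j++
[i=4,j=4] 11<20 → i++
[i=5,j=4] 12<20 → i++
[i=6,j=4] 19<20 → i++
[i=7,j=4] 20==20 emit → i++,j++
[i=8,j=5] 21<28 → i++

i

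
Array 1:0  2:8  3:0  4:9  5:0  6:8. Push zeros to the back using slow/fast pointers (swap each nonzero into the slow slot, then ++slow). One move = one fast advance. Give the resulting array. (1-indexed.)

(s=1,f=1) a[fast]=0 → fast++
(s=1,f=2) a[fast]=8≠0 swap→a[1]=8 → slow++,fast++
(s=2,f=3) a[fast]=0 → fast++
(s=2,f=4) a[fast]=9≠0 swap→a[2]=9 → slow++,fast++
(s=3,f=5) a[fast]=0 → fast++
(s=3,f=6) a[fast]=8≠0 swap→a[3]=8 → slow++,fast++

[8, 9, 8, 0, 0, 0]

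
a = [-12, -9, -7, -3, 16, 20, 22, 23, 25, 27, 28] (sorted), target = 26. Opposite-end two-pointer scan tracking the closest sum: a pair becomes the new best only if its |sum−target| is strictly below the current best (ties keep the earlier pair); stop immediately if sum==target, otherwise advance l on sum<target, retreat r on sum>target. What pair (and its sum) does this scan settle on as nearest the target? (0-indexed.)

[0,10] -12+28=16 d=10 * → l++
[1,10] -9+28=19 d=7 * → l++
[2,10] -7+28=21 d=5 * → l++
[3,10] -3+28=25 d=1 * → l++
[4,10] 16+28=44 d=18 → r--
[4,9] 16+27=43 d=17 → r--
[4,8] 16+25=41 d=15 → r--
[4,7] 16+23=39 d=13 → r--
[4,6] 16+22=38 d=12 → r--
[4,5] 16+20=36 d=10 → r--

pair (-3, 28) with sum 25 (|Δ|=1)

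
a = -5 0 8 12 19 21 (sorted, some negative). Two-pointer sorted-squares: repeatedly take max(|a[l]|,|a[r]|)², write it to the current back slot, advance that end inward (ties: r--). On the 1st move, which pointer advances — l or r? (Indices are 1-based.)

r

l=1 r=6: |-5|<=|21| out[6]=441, r--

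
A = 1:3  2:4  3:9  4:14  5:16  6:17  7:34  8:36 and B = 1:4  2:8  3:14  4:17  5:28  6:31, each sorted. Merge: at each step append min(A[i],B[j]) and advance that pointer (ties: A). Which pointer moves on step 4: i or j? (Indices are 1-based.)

j

[i=1,j=1] A[i]=3<=B[j]=4 take 3 → i++
[i=2,j=1] A[i]=4<=B[j]=4 take 4 → i++
[i=3,j=1] A[i]=9>B[j]=4 take 4 → j++
[i=3,j=2] A[i]=9>B[j]=8 take 8 → j++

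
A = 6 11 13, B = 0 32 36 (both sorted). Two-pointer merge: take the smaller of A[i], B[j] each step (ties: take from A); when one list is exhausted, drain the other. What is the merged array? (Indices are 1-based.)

[0, 6, 11, 13, 32, 36]

i=1 j=1: A[i]=6>B[j]=0 take 0, j++
i=1 j=2: A[i]=6<=B[j]=32 take 6, i++
i=2 j=2: A[i]=11<=B[j]=32 take 11, i++
i=3 j=2: A[i]=13<=B[j]=32 take 13, i++
i=4 j=2: A done, take B[j]=32, j++
i=4 j=3: A done, take B[j]=36, j++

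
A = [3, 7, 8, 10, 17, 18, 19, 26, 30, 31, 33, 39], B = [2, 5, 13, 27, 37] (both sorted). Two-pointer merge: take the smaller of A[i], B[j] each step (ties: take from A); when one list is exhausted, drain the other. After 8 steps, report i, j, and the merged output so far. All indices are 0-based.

i=0 j=0: A[i]=3>B[j]=2 take 2, j++
i=0 j=1: A[i]=3<=B[j]=5 take 3, i++
i=1 j=1: A[i]=7>B[j]=5 take 5, j++
i=1 j=2: A[i]=7<=B[j]=13 take 7, i++
i=2 j=2: A[i]=8<=B[j]=13 take 8, i++
i=3 j=2: A[i]=10<=B[j]=13 take 10, i++
i=4 j=2: A[i]=17>B[j]=13 take 13, j++
i=4 j=3: A[i]=17<=B[j]=27 take 17, i++

i=5, j=3, merged so far=[2, 3, 5, 7, 8, 10, 13, 17]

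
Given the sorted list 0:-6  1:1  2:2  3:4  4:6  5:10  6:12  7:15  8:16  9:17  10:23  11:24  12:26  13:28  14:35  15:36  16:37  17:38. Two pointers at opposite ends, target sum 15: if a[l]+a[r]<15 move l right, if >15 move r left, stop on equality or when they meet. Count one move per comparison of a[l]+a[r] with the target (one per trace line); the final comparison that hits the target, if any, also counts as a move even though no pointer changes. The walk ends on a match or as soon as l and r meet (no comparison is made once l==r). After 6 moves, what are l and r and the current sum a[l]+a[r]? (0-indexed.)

l=0, r=11, sum=18

l=0 r=17: -6+38=32 >15, r--
l=0 r=16: -6+37=31 >15, r--
l=0 r=15: -6+36=30 >15, r--
l=0 r=14: -6+35=29 >15, r--
l=0 r=13: -6+28=22 >15, r--
l=0 r=12: -6+26=20 >15, r--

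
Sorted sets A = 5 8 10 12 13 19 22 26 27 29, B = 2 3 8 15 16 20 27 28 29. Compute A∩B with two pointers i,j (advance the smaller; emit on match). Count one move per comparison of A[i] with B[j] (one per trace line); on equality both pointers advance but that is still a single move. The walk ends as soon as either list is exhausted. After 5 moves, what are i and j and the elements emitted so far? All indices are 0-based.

i=3, j=3, emitted=[8]

[i=0,j=0] 5>2 → j++
[i=0,j=1] 5>3 → j++
[i=0,j=2] 5<8 → i++
[i=1,j=2] 8==8 emit → i++,j++
[i=2,j=3] 10<15 → i++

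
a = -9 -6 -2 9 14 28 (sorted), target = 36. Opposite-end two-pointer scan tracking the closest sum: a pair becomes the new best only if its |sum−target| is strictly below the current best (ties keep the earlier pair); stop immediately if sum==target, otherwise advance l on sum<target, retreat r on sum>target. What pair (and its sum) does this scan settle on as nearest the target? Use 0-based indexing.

pair (9, 28) with sum 37 (|Δ|=1)

[0,5] -9+28=19 d=17 * → l++
[1,5] -6+28=22 d=14 * → l++
[2,5] -2+28=26 d=10 * → l++
[3,5] 9+28=37 d=1 * → r--
[3,4] 9+14=23 d=13 → l++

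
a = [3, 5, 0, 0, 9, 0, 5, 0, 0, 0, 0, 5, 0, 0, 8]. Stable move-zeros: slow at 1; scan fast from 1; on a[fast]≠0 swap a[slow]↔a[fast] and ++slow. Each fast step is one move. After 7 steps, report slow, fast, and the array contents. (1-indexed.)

slow=1 fast=1: a[fast]=3≠0 swap→a[1]=3, slow++,fast++
slow=2 fast=2: a[fast]=5≠0 swap→a[2]=5, slow++,fast++
slow=3 fast=3: a[fast]=0, fast++
slow=3 fast=4: a[fast]=0, fast++
slow=3 fast=5: a[fast]=9≠0 swap→a[3]=9, slow++,fast++
slow=4 fast=6: a[fast]=0, fast++
slow=4 fast=7: a[fast]=5≠0 swap→a[4]=5, slow++,fast++

slow=5, fast=8, a=[3, 5, 9, 5, 0, 0, 0, 0, 0, 0, 0, 5, 0, 0, 8]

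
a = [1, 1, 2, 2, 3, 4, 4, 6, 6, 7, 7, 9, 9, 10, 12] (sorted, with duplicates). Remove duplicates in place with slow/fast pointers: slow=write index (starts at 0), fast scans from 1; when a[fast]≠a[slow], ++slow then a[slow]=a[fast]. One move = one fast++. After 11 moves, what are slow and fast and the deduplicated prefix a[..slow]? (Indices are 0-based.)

(s=0,f=1) a[fast]=1=a[slow] dup → fast++
(s=0,f=2) a[fast]=2≠a[slow]=1 write a[1]=2 → slow++,fast++
(s=1,f=3) a[fast]=2=a[slow] dup → fast++
(s=1,f=4) a[fast]=3≠a[slow]=2 write a[2]=3 → slow++,fast++
(s=2,f=5) a[fast]=4≠a[slow]=3 write a[3]=4 → slow++,fast++
(s=3,f=6) a[fast]=4=a[slow] dup → fast++
(s=3,f=7) a[fast]=6≠a[slow]=4 write a[4]=6 → slow++,fast++
(s=4,f=8) a[fast]=6=a[slow] dup → fast++
(s=4,f=9) a[fast]=7≠a[slow]=6 write a[5]=7 → slow++,fast++
(s=5,f=10) a[fast]=7=a[slow] dup → fast++
(s=5,f=11) a[fast]=9≠a[slow]=7 write a[6]=9 → slow++,fast++

slow=6, fast=12, prefix=[1, 2, 3, 4, 6, 7, 9]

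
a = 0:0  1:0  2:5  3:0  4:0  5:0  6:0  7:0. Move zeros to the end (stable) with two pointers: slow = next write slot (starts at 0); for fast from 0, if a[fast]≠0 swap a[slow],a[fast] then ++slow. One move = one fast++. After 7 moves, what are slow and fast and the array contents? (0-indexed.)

slow=1, fast=7, a=[5, 0, 0, 0, 0, 0, 0, 0]

(s=0,f=0) a[fast]=0 → fast++
(s=0,f=1) a[fast]=0 → fast++
(s=0,f=2) a[fast]=5≠0 swap→a[0]=5 → slow++,fast++
(s=1,f=3) a[fast]=0 → fast++
(s=1,f=4) a[fast]=0 → fast++
(s=1,f=5) a[fast]=0 → fast++
(s=1,f=6) a[fast]=0 → fast++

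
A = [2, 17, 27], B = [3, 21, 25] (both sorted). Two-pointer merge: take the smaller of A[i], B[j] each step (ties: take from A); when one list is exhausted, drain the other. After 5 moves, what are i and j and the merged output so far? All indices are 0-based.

i=2, j=3, merged so far=[2, 3, 17, 21, 25]

i=0 j=0: A[i]=2<=B[j]=3 take 2, i++
i=1 j=0: A[i]=17>B[j]=3 take 3, j++
i=1 j=1: A[i]=17<=B[j]=21 take 17, i++
i=2 j=1: A[i]=27>B[j]=21 take 21, j++
i=2 j=2: A[i]=27>B[j]=25 take 25, j++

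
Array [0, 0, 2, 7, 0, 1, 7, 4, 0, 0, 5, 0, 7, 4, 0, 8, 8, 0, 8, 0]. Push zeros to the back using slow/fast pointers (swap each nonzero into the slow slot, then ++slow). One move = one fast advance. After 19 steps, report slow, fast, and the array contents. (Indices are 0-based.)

slow=11, fast=19, a=[2, 7, 1, 7, 4, 5, 7, 4, 8, 8, 8, 0, 0, 0, 0, 0, 0, 0, 0, 0]

slow=0 fast=0: a[fast]=0, fast++
slow=0 fast=1: a[fast]=0, fast++
slow=0 fast=2: a[fast]=2≠0 swap→a[0]=2, slow++,fast++
slow=1 fast=3: a[fast]=7≠0 swap→a[1]=7, slow++,fast++
slow=2 fast=4: a[fast]=0, fast++
slow=2 fast=5: a[fast]=1≠0 swap→a[2]=1, slow++,fast++
slow=3 fast=6: a[fast]=7≠0 swap→a[3]=7, slow++,fast++
slow=4 fast=7: a[fast]=4≠0 swap→a[4]=4, slow++,fast++
slow=5 fast=8: a[fast]=0, fast++
slow=5 fast=9: a[fast]=0, fast++
slow=5 fast=10: a[fast]=5≠0 swap→a[5]=5, slow++,fast++
slow=6 fast=11: a[fast]=0, fast++
slow=6 fast=12: a[fast]=7≠0 swap→a[6]=7, slow++,fast++
slow=7 fast=13: a[fast]=4≠0 swap→a[7]=4, slow++,fast++
slow=8 fast=14: a[fast]=0, fast++
slow=8 fast=15: a[fast]=8≠0 swap→a[8]=8, slow++,fast++
slow=9 fast=16: a[fast]=8≠0 swap→a[9]=8, slow++,fast++
slow=10 fast=17: a[fast]=0, fast++
slow=10 fast=18: a[fast]=8≠0 swap→a[10]=8, slow++,fast++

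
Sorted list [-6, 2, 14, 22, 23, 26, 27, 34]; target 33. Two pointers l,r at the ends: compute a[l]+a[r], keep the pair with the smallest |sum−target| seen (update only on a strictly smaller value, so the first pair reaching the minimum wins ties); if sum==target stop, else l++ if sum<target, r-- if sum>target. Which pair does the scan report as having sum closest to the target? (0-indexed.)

[0,7] -6+34=28 d=5 * → l++
[1,7] 2+34=36 d=3 * → r--
[1,6] 2+27=29 d=4 → l++
[2,6] 14+27=41 d=8 → r--
[2,5] 14+26=40 d=7 → r--
[2,4] 14+23=37 d=4 → r--
[2,3] 14+22=36 d=3 → r--

pair (2, 34) with sum 36 (|Δ|=3)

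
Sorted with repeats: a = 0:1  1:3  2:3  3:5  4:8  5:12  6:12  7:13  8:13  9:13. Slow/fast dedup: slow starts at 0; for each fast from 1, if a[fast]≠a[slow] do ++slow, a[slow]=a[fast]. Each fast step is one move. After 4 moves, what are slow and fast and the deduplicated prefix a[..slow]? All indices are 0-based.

slow=3, fast=5, prefix=[1, 3, 5, 8]

slow=0 fast=1: a[fast]=3≠a[slow]=1 write a[1]=3, slow++,fast++
slow=1 fast=2: a[fast]=3=a[slow] dup, fast++
slow=1 fast=3: a[fast]=5≠a[slow]=3 write a[2]=5, slow++,fast++
slow=2 fast=4: a[fast]=8≠a[slow]=5 write a[3]=8, slow++,fast++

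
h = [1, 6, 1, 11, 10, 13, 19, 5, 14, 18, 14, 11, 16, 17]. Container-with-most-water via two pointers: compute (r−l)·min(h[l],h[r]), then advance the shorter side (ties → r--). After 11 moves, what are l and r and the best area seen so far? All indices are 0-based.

l=6, r=8, best area=119

l=0 r=13: min(1,17)*13=13 best=13 *, l++
l=1 r=13: min(6,17)*12=72 best=72 *, l++
l=2 r=13: min(1,17)*11=11 best=72, l++
l=3 r=13: min(11,17)*10=110 best=110 *, l++
l=4 r=13: min(10,17)*9=90 best=110, l++
l=5 r=13: min(13,17)*8=104 best=110, l++
l=6 r=13: min(19,17)*7=119 best=119 *, r--
l=6 r=12: min(19,16)*6=96 best=119, r--
l=6 r=11: min(19,11)*5=55 best=119, r--
l=6 r=10: min(19,14)*4=56 best=119, r--
l=6 r=9: min(19,18)*3=54 best=119, r--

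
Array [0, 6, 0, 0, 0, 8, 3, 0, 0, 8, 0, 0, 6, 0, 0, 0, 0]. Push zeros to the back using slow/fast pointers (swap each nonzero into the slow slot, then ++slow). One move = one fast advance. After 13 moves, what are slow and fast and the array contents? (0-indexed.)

slow=5, fast=13, a=[6, 8, 3, 8, 6, 0, 0, 0, 0, 0, 0, 0, 0, 0, 0, 0, 0]

slow=0 fast=0: a[fast]=0, fast++
slow=0 fast=1: a[fast]=6≠0 swap→a[0]=6, slow++,fast++
slow=1 fast=2: a[fast]=0, fast++
slow=1 fast=3: a[fast]=0, fast++
slow=1 fast=4: a[fast]=0, fast++
slow=1 fast=5: a[fast]=8≠0 swap→a[1]=8, slow++,fast++
slow=2 fast=6: a[fast]=3≠0 swap→a[2]=3, slow++,fast++
slow=3 fast=7: a[fast]=0, fast++
slow=3 fast=8: a[fast]=0, fast++
slow=3 fast=9: a[fast]=8≠0 swap→a[3]=8, slow++,fast++
slow=4 fast=10: a[fast]=0, fast++
slow=4 fast=11: a[fast]=0, fast++
slow=4 fast=12: a[fast]=6≠0 swap→a[4]=6, slow++,fast++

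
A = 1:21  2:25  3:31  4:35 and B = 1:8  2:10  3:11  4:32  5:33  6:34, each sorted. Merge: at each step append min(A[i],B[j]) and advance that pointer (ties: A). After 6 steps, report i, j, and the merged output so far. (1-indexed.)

[i=1,j=1] A[i]=21>B[j]=8 take 8 → j++
[i=1,j=2] A[i]=21>B[j]=10 take 10 → j++
[i=1,j=3] A[i]=21>B[j]=11 take 11 → j++
[i=1,j=4] A[i]=21<=B[j]=32 take 21 → i++
[i=2,j=4] A[i]=25<=B[j]=32 take 25 → i++
[i=3,j=4] A[i]=31<=B[j]=32 take 31 → i++

i=4, j=4, merged so far=[8, 10, 11, 21, 25, 31]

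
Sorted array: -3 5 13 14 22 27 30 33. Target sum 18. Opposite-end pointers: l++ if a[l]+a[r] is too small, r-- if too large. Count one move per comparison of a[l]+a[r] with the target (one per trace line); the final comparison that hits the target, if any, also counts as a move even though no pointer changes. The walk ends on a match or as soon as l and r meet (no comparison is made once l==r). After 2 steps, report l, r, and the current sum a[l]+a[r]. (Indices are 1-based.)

l=1 r=8: -3+33=30 >18, r--
l=1 r=7: -3+30=27 >18, r--

l=1, r=6, sum=24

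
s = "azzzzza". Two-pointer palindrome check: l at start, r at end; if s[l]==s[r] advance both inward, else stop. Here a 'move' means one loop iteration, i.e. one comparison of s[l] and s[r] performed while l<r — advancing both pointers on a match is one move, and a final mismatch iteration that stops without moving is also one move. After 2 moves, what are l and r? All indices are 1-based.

l=3, r=5

l=1 r=7: 'a'=='a', l++,r--
l=2 r=6: 'z'=='z', l++,r--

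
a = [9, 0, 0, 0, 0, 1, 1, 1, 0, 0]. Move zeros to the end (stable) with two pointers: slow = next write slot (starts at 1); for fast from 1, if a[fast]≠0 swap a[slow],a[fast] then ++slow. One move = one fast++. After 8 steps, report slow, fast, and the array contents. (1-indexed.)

(s=1,f=1) a[fast]=9≠0 swap→a[1]=9 → slow++,fast++
(s=2,f=2) a[fast]=0 → fast++
(s=2,f=3) a[fast]=0 → fast++
(s=2,f=4) a[fast]=0 → fast++
(s=2,f=5) a[fast]=0 → fast++
(s=2,f=6) a[fast]=1≠0 swap→a[2]=1 → slow++,fast++
(s=3,f=7) a[fast]=1≠0 swap→a[3]=1 → slow++,fast++
(s=4,f=8) a[fast]=1≠0 swap→a[4]=1 → slow++,fast++

slow=5, fast=9, a=[9, 1, 1, 1, 0, 0, 0, 0, 0, 0]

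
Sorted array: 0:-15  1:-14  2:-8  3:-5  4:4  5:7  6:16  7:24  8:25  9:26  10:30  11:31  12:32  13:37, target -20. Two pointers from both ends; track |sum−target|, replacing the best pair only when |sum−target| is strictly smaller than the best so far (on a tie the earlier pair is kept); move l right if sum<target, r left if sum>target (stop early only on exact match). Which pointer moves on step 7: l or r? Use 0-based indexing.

[0,13] -15+37=22 d=42 * → r--
[0,12] -15+32=17 d=37 * → r--
[0,11] -15+31=16 d=36 * → r--
[0,10] -15+30=15 d=35 * → r--
[0,9] -15+26=11 d=31 * → r--
[0,8] -15+25=10 d=30 * → r--
[0,7] -15+24=9 d=29 * → r--

r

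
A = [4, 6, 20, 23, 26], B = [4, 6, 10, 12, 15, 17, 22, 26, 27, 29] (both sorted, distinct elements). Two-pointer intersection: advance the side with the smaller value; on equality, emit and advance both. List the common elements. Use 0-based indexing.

i=0 j=0: 4==4 emit, i++,j++
i=1 j=1: 6==6 emit, i++,j++
i=2 j=2: 20>10, j++
i=2 j=3: 20>12, j++
i=2 j=4: 20>15, j++
i=2 j=5: 20>17, j++
i=2 j=6: 20<22, i++
i=3 j=6: 23>22, j++
i=3 j=7: 23<26, i++
i=4 j=7: 26==26 emit, i++,j++

intersection = [4, 6, 26]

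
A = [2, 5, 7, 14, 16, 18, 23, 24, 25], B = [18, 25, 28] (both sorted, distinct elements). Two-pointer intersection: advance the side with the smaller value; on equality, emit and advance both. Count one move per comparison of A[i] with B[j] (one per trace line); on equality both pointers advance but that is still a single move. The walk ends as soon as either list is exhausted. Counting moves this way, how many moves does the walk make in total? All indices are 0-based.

[i=0,j=0] 2<18 → i++
[i=1,j=0] 5<18 → i++
[i=2,j=0] 7<18 → i++
[i=3,j=0] 14<18 → i++
[i=4,j=0] 16<18 → i++
[i=5,j=0] 18==18 emit → i++,j++
[i=6,j=1] 23<25 → i++
[i=7,j=1] 24<25 → i++
[i=8,j=1] 25==25 emit → i++,j++

9 moves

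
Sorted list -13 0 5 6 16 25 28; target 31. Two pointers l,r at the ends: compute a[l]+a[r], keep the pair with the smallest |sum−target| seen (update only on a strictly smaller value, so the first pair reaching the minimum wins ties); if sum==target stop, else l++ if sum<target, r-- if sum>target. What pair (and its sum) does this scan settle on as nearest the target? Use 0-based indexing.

[0,6] -13+28=15 d=16 * → l++
[1,6] 0+28=28 d=3 * → l++
[2,6] 5+28=33 d=2 * → r--
[2,5] 5+25=30 d=1 * → l++
[3,5] 6+25=31 d=0 * → stop

pair (6, 25) with sum 31 (|Δ|=0)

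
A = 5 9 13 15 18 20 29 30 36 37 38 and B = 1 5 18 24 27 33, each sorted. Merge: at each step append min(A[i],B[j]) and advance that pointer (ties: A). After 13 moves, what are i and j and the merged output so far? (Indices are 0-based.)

i=8, j=5, merged so far=[1, 5, 5, 9, 13, 15, 18, 18, 20, 24, 27, 29, 30]

i=0 j=0: A[i]=5>B[j]=1 take 1, j++
i=0 j=1: A[i]=5<=B[j]=5 take 5, i++
i=1 j=1: A[i]=9>B[j]=5 take 5, j++
i=1 j=2: A[i]=9<=B[j]=18 take 9, i++
i=2 j=2: A[i]=13<=B[j]=18 take 13, i++
i=3 j=2: A[i]=15<=B[j]=18 take 15, i++
i=4 j=2: A[i]=18<=B[j]=18 take 18, i++
i=5 j=2: A[i]=20>B[j]=18 take 18, j++
i=5 j=3: A[i]=20<=B[j]=24 take 20, i++
i=6 j=3: A[i]=29>B[j]=24 take 24, j++
i=6 j=4: A[i]=29>B[j]=27 take 27, j++
i=6 j=5: A[i]=29<=B[j]=33 take 29, i++
i=7 j=5: A[i]=30<=B[j]=33 take 30, i++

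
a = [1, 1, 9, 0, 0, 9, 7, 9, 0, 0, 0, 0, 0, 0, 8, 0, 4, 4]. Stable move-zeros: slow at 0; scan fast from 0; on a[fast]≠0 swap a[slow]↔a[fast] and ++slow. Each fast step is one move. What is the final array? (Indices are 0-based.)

slow=0 fast=0: a[fast]=1≠0 swap→a[0]=1, slow++,fast++
slow=1 fast=1: a[fast]=1≠0 swap→a[1]=1, slow++,fast++
slow=2 fast=2: a[fast]=9≠0 swap→a[2]=9, slow++,fast++
slow=3 fast=3: a[fast]=0, fast++
slow=3 fast=4: a[fast]=0, fast++
slow=3 fast=5: a[fast]=9≠0 swap→a[3]=9, slow++,fast++
slow=4 fast=6: a[fast]=7≠0 swap→a[4]=7, slow++,fast++
slow=5 fast=7: a[fast]=9≠0 swap→a[5]=9, slow++,fast++
slow=6 fast=8: a[fast]=0, fast++
slow=6 fast=9: a[fast]=0, fast++
slow=6 fast=10: a[fast]=0, fast++
slow=6 fast=11: a[fast]=0, fast++
slow=6 fast=12: a[fast]=0, fast++
slow=6 fast=13: a[fast]=0, fast++
slow=6 fast=14: a[fast]=8≠0 swap→a[6]=8, slow++,fast++
slow=7 fast=15: a[fast]=0, fast++
slow=7 fast=16: a[fast]=4≠0 swap→a[7]=4, slow++,fast++
slow=8 fast=17: a[fast]=4≠0 swap→a[8]=4, slow++,fast++

[1, 1, 9, 9, 7, 9, 8, 4, 4, 0, 0, 0, 0, 0, 0, 0, 0, 0]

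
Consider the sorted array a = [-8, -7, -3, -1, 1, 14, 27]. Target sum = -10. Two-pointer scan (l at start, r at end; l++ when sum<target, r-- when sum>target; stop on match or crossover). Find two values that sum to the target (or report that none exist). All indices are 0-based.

(-7, -3)

[0,6] -8+27=19 >-10 → r--
[0,5] -8+14=6 >-10 → r--
[0,4] -8+1=-7 >-10 → r--
[0,3] -8+-1=-9 >-10 → r--
[0,2] -8+-3=-11 <-10 → l++
[1,2] -7+-3=-10 → found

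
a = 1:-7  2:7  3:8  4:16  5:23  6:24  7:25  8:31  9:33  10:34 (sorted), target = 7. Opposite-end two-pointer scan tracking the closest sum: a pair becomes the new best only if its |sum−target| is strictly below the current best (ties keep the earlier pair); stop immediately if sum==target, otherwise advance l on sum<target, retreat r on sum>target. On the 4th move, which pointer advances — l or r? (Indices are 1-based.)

l=1 r=10: -7+34=27 d=20 *, r--
l=1 r=9: -7+33=26 d=19 *, r--
l=1 r=8: -7+31=24 d=17 *, r--
l=1 r=7: -7+25=18 d=11 *, r--

r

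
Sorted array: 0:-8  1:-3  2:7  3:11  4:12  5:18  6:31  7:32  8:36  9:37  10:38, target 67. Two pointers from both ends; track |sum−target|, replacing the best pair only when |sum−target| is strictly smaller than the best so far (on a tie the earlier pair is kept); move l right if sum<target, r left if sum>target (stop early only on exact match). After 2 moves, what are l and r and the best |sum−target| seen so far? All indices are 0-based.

l=0 r=10: -8+38=30 d=37 *, l++
l=1 r=10: -3+38=35 d=32 *, l++

l=2, r=10, best |Δ|=32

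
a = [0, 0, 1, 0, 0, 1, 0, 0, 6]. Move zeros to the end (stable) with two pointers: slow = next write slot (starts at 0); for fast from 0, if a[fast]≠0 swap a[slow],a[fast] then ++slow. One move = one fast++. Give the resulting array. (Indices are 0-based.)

(s=0,f=0) a[fast]=0 → fast++
(s=0,f=1) a[fast]=0 → fast++
(s=0,f=2) a[fast]=1≠0 swap→a[0]=1 → slow++,fast++
(s=1,f=3) a[fast]=0 → fast++
(s=1,f=4) a[fast]=0 → fast++
(s=1,f=5) a[fast]=1≠0 swap→a[1]=1 → slow++,fast++
(s=2,f=6) a[fast]=0 → fast++
(s=2,f=7) a[fast]=0 → fast++
(s=2,f=8) a[fast]=6≠0 swap→a[2]=6 → slow++,fast++

[1, 1, 6, 0, 0, 0, 0, 0, 0]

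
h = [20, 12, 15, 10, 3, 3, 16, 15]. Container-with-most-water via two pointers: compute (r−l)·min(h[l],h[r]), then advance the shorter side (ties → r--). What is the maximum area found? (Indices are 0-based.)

l=0 r=7: min(20,15)*7=105 best=105 *, r--
l=0 r=6: min(20,16)*6=96 best=105, r--
l=0 r=5: min(20,3)*5=15 best=105, r--
l=0 r=4: min(20,3)*4=12 best=105, r--
l=0 r=3: min(20,10)*3=30 best=105, r--
l=0 r=2: min(20,15)*2=30 best=105, r--
l=0 r=1: min(20,12)*1=12 best=105, r--

max area = 105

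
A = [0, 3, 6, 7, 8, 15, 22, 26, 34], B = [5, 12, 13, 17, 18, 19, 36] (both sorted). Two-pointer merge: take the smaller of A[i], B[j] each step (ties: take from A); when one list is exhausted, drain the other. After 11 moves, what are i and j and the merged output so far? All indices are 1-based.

[i=1,j=1] A[i]=0<=B[j]=5 take 0 → i++
[i=2,j=1] A[i]=3<=B[j]=5 take 3 → i++
[i=3,j=1] A[i]=6>B[j]=5 take 5 → j++
[i=3,j=2] A[i]=6<=B[j]=12 take 6 → i++
[i=4,j=2] A[i]=7<=B[j]=12 take 7 → i++
[i=5,j=2] A[i]=8<=B[j]=12 take 8 → i++
[i=6,j=2] A[i]=15>B[j]=12 take 12 → j++
[i=6,j=3] A[i]=15>B[j]=13 take 13 → j++
[i=6,j=4] A[i]=15<=B[j]=17 take 15 → i++
[i=7,j=4] A[i]=22>B[j]=17 take 17 → j++
[i=7,j=5] A[i]=22>B[j]=18 take 18 → j++

i=7, j=6, merged so far=[0, 3, 5, 6, 7, 8, 12, 13, 15, 17, 18]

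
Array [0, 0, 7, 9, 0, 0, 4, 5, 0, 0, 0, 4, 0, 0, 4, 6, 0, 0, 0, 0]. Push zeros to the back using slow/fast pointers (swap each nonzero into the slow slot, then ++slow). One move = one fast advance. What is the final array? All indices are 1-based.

slow=1 fast=1: a[fast]=0, fast++
slow=1 fast=2: a[fast]=0, fast++
slow=1 fast=3: a[fast]=7≠0 swap→a[1]=7, slow++,fast++
slow=2 fast=4: a[fast]=9≠0 swap→a[2]=9, slow++,fast++
slow=3 fast=5: a[fast]=0, fast++
slow=3 fast=6: a[fast]=0, fast++
slow=3 fast=7: a[fast]=4≠0 swap→a[3]=4, slow++,fast++
slow=4 fast=8: a[fast]=5≠0 swap→a[4]=5, slow++,fast++
slow=5 fast=9: a[fast]=0, fast++
slow=5 fast=10: a[fast]=0, fast++
slow=5 fast=11: a[fast]=0, fast++
slow=5 fast=12: a[fast]=4≠0 swap→a[5]=4, slow++,fast++
slow=6 fast=13: a[fast]=0, fast++
slow=6 fast=14: a[fast]=0, fast++
slow=6 fast=15: a[fast]=4≠0 swap→a[6]=4, slow++,fast++
slow=7 fast=16: a[fast]=6≠0 swap→a[7]=6, slow++,fast++
slow=8 fast=17: a[fast]=0, fast++
slow=8 fast=18: a[fast]=0, fast++
slow=8 fast=19: a[fast]=0, fast++
slow=8 fast=20: a[fast]=0, fast++

[7, 9, 4, 5, 4, 4, 6, 0, 0, 0, 0, 0, 0, 0, 0, 0, 0, 0, 0, 0]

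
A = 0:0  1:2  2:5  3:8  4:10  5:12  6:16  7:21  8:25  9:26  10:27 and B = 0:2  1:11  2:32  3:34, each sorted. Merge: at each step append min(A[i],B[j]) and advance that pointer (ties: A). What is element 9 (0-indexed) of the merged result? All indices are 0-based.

merged[9] = 21

[i=0,j=0] A[i]=0<=B[j]=2 take 0 → i++
[i=1,j=0] A[i]=2<=B[j]=2 take 2 → i++
[i=2,j=0] A[i]=5>B[j]=2 take 2 → j++
[i=2,j=1] A[i]=5<=B[j]=11 take 5 → i++
[i=3,j=1] A[i]=8<=B[j]=11 take 8 → i++
[i=4,j=1] A[i]=10<=B[j]=11 take 10 → i++
[i=5,j=1] A[i]=12>B[j]=11 take 11 → j++
[i=5,j=2] A[i]=12<=B[j]=32 take 12 → i++
[i=6,j=2] A[i]=16<=B[j]=32 take 16 → i++
[i=7,j=2] A[i]=21<=B[j]=32 take 21 → i++
[i=8,j=2] A[i]=25<=B[j]=32 take 25 → i++
[i=9,j=2] A[i]=26<=B[j]=32 take 26 → i++
[i=10,j=2] A[i]=27<=B[j]=32 take 27 → i++
[i=11,j=2] A done, take B[j]=32 → j++
[i=11,j=3] A done, take B[j]=34 → j++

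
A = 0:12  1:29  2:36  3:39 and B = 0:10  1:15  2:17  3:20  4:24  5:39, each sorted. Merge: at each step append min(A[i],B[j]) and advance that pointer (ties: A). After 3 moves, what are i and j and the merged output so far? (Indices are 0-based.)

i=1, j=2, merged so far=[10, 12, 15]

i=0 j=0: A[i]=12>B[j]=10 take 10, j++
i=0 j=1: A[i]=12<=B[j]=15 take 12, i++
i=1 j=1: A[i]=29>B[j]=15 take 15, j++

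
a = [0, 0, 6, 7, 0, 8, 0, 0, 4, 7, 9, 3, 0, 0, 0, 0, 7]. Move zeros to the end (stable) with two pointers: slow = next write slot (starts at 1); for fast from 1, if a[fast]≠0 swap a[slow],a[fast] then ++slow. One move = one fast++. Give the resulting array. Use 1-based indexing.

slow=1 fast=1: a[fast]=0, fast++
slow=1 fast=2: a[fast]=0, fast++
slow=1 fast=3: a[fast]=6≠0 swap→a[1]=6, slow++,fast++
slow=2 fast=4: a[fast]=7≠0 swap→a[2]=7, slow++,fast++
slow=3 fast=5: a[fast]=0, fast++
slow=3 fast=6: a[fast]=8≠0 swap→a[3]=8, slow++,fast++
slow=4 fast=7: a[fast]=0, fast++
slow=4 fast=8: a[fast]=0, fast++
slow=4 fast=9: a[fast]=4≠0 swap→a[4]=4, slow++,fast++
slow=5 fast=10: a[fast]=7≠0 swap→a[5]=7, slow++,fast++
slow=6 fast=11: a[fast]=9≠0 swap→a[6]=9, slow++,fast++
slow=7 fast=12: a[fast]=3≠0 swap→a[7]=3, slow++,fast++
slow=8 fast=13: a[fast]=0, fast++
slow=8 fast=14: a[fast]=0, fast++
slow=8 fast=15: a[fast]=0, fast++
slow=8 fast=16: a[fast]=0, fast++
slow=8 fast=17: a[fast]=7≠0 swap→a[8]=7, slow++,fast++

[6, 7, 8, 4, 7, 9, 3, 7, 0, 0, 0, 0, 0, 0, 0, 0, 0]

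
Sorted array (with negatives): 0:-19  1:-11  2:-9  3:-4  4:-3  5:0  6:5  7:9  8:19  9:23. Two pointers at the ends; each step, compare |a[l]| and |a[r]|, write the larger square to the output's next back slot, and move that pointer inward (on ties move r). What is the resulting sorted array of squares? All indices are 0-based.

l=0 r=9: |-19|<=|23| out[9]=529, r--
l=0 r=8: |-19|<=|19| out[8]=361, r--
l=0 r=7: |-19|>|9| out[7]=361, l++
l=1 r=7: |-11|>|9| out[6]=121, l++
l=2 r=7: |-9|<=|9| out[5]=81, r--
l=2 r=6: |-9|>|5| out[4]=81, l++
l=3 r=6: |-4|<=|5| out[3]=25, r--
l=3 r=5: |-4|>|0| out[2]=16, l++
l=4 r=5: |-3|>|0| out[1]=9, l++
l=5 r=5: |0|<=|0| out[0]=0, r--

[0, 9, 16, 25, 81, 81, 121, 361, 361, 529]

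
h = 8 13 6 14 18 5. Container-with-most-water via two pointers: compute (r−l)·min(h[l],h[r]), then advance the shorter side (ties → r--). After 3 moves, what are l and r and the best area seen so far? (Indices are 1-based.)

[1,6] min(8,5)*5=25 best=25 * → r--
[1,5] min(8,18)*4=32 best=32 * → l++
[2,5] min(13,18)*3=39 best=39 * → l++

l=3, r=5, best area=39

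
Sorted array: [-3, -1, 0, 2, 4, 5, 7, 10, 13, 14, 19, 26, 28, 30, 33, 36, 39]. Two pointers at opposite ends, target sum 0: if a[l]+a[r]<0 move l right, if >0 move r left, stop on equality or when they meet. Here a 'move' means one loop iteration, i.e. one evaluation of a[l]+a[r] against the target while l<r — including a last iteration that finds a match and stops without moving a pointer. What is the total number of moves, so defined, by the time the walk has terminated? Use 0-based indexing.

16 moves

[0,16] -3+39=36 >0 → r--
[0,15] -3+36=33 >0 → r--
[0,14] -3+33=30 >0 → r--
[0,13] -3+30=27 >0 → r--
[0,12] -3+28=25 >0 → r--
[0,11] -3+26=23 >0 → r--
[0,10] -3+19=16 >0 → r--
[0,9] -3+14=11 >0 → r--
[0,8] -3+13=10 >0 → r--
[0,7] -3+10=7 >0 → r--
[0,6] -3+7=4 >0 → r--
[0,5] -3+5=2 >0 → r--
[0,4] -3+4=1 >0 → r--
[0,3] -3+2=-1 <0 → l++
[1,3] -1+2=1 >0 → r--
[1,2] -1+0=-1 <0 → l++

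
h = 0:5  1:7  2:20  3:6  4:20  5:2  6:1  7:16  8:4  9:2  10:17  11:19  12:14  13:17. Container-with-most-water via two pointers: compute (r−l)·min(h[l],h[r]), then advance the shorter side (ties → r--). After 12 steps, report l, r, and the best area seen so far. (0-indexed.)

[0,13] min(5,17)*13=65 best=65 * → l++
[1,13] min(7,17)*12=84 best=84 * → l++
[2,13] min(20,17)*11=187 best=187 * → r--
[2,12] min(20,14)*10=140 best=187 → r--
[2,11] min(20,19)*9=171 best=187 → r--
[2,10] min(20,17)*8=136 best=187 → r--
[2,9] min(20,2)*7=14 best=187 → r--
[2,8] min(20,4)*6=24 best=187 → r--
[2,7] min(20,16)*5=80 best=187 → r--
[2,6] min(20,1)*4=4 best=187 → r--
[2,5] min(20,2)*3=6 best=187 → r--
[2,4] min(20,20)*2=40 best=187 → r--

l=2, r=3, best area=187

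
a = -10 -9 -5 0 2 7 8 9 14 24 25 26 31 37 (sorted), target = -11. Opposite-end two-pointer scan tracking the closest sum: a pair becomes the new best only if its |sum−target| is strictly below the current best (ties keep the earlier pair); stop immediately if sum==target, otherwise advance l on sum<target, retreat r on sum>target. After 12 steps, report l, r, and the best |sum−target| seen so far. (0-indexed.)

l=1, r=2, best |Δ|=1

l=0 r=13: -10+37=27 d=38 *, r--
l=0 r=12: -10+31=21 d=32 *, r--
l=0 r=11: -10+26=16 d=27 *, r--
l=0 r=10: -10+25=15 d=26 *, r--
l=0 r=9: -10+24=14 d=25 *, r--
l=0 r=8: -10+14=4 d=15 *, r--
l=0 r=7: -10+9=-1 d=10 *, r--
l=0 r=6: -10+8=-2 d=9 *, r--
l=0 r=5: -10+7=-3 d=8 *, r--
l=0 r=4: -10+2=-8 d=3 *, r--
l=0 r=3: -10+0=-10 d=1 *, r--
l=0 r=2: -10+-5=-15 d=4, l++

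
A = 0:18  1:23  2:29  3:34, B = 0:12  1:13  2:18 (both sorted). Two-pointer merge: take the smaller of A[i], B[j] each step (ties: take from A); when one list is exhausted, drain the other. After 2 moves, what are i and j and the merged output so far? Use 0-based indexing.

[i=0,j=0] A[i]=18>B[j]=12 take 12 → j++
[i=0,j=1] A[i]=18>B[j]=13 take 13 → j++

i=0, j=2, merged so far=[12, 13]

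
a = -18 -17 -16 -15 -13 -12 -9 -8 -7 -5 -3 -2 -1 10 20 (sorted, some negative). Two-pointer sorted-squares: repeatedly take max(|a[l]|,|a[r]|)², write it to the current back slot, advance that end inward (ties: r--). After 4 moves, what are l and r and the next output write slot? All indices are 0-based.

l=0 r=14: |-18|<=|20| out[14]=400, r--
l=0 r=13: |-18|>|10| out[13]=324, l++
l=1 r=13: |-17|>|10| out[12]=289, l++
l=2 r=13: |-16|>|10| out[11]=256, l++

l=3, r=13, next write slot=10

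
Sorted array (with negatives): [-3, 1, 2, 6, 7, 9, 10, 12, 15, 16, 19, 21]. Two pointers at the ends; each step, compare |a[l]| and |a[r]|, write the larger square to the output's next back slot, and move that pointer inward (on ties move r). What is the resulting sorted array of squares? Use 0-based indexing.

[0,11] |-3|<=|21| out[11]=441 → r--
[0,10] |-3|<=|19| out[10]=361 → r--
[0,9] |-3|<=|16| out[9]=256 → r--
[0,8] |-3|<=|15| out[8]=225 → r--
[0,7] |-3|<=|12| out[7]=144 → r--
[0,6] |-3|<=|10| out[6]=100 → r--
[0,5] |-3|<=|9| out[5]=81 → r--
[0,4] |-3|<=|7| out[4]=49 → r--
[0,3] |-3|<=|6| out[3]=36 → r--
[0,2] |-3|>|2| out[2]=9 → l++
[1,2] |1|<=|2| out[1]=4 → r--
[1,1] |1|<=|1| out[0]=1 → r--

[1, 4, 9, 36, 49, 81, 100, 144, 225, 256, 361, 441]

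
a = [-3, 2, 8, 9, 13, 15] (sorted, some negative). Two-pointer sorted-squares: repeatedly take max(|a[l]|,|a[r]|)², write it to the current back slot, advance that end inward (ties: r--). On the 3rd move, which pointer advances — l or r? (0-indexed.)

l=0 r=5: |-3|<=|15| out[5]=225, r--
l=0 r=4: |-3|<=|13| out[4]=169, r--
l=0 r=3: |-3|<=|9| out[3]=81, r--

r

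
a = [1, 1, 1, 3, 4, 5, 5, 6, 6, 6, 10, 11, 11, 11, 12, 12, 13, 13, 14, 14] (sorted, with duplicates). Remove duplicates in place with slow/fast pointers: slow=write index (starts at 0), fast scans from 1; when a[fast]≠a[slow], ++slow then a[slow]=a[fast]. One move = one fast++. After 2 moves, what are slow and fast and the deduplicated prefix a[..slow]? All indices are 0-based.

(s=0,f=1) a[fast]=1=a[slow] dup → fast++
(s=0,f=2) a[fast]=1=a[slow] dup → fast++

slow=0, fast=3, prefix=[1]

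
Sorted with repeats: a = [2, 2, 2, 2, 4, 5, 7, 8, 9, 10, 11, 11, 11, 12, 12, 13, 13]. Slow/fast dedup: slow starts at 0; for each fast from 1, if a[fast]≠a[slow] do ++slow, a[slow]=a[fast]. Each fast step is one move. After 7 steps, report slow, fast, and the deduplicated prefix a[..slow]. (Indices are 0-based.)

slow=4, fast=8, prefix=[2, 4, 5, 7, 8]

slow=0 fast=1: a[fast]=2=a[slow] dup, fast++
slow=0 fast=2: a[fast]=2=a[slow] dup, fast++
slow=0 fast=3: a[fast]=2=a[slow] dup, fast++
slow=0 fast=4: a[fast]=4≠a[slow]=2 write a[1]=4, slow++,fast++
slow=1 fast=5: a[fast]=5≠a[slow]=4 write a[2]=5, slow++,fast++
slow=2 fast=6: a[fast]=7≠a[slow]=5 write a[3]=7, slow++,fast++
slow=3 fast=7: a[fast]=8≠a[slow]=7 write a[4]=8, slow++,fast++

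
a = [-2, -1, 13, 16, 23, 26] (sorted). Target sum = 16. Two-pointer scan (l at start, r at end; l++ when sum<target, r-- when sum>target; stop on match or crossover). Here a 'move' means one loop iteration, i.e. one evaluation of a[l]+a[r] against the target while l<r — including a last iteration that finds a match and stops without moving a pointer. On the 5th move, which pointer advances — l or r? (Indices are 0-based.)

r

l=0 r=5: -2+26=24 >16, r--
l=0 r=4: -2+23=21 >16, r--
l=0 r=3: -2+16=14 <16, l++
l=1 r=3: -1+16=15 <16, l++
l=2 r=3: 13+16=29 >16, r--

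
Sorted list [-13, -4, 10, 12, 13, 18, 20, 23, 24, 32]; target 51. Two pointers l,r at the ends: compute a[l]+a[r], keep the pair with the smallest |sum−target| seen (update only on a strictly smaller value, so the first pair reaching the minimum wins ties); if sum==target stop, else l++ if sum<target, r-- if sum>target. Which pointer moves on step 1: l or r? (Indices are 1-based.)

l=1 r=10: -13+32=19 d=32 *, l++

l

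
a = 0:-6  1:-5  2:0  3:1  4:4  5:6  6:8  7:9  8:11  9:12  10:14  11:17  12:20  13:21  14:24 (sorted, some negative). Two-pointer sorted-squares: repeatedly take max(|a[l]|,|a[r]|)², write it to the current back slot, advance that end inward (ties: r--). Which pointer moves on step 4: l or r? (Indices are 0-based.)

r

[0,14] |-6|<=|24| out[14]=576 → r--
[0,13] |-6|<=|21| out[13]=441 → r--
[0,12] |-6|<=|20| out[12]=400 → r--
[0,11] |-6|<=|17| out[11]=289 → r--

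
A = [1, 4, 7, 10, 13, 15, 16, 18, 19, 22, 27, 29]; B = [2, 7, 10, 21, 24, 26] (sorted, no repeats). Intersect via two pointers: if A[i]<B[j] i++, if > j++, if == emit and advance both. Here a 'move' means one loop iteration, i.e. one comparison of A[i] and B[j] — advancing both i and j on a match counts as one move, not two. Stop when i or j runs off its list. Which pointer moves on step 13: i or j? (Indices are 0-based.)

j

i=0 j=0: 1<2, i++
i=1 j=0: 4>2, j++
i=1 j=1: 4<7, i++
i=2 j=1: 7==7 emit, i++,j++
i=3 j=2: 10==10 emit, i++,j++
i=4 j=3: 13<21, i++
i=5 j=3: 15<21, i++
i=6 j=3: 16<21, i++
i=7 j=3: 18<21, i++
i=8 j=3: 19<21, i++
i=9 j=3: 22>21, j++
i=9 j=4: 22<24, i++
i=10 j=4: 27>24, j++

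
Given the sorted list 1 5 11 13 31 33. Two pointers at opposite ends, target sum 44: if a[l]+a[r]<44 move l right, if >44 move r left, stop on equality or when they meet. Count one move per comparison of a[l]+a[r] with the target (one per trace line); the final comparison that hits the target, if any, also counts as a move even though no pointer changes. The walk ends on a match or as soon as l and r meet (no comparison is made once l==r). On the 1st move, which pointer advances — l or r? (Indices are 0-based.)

l=0 r=5: 1+33=34 <44, l++

l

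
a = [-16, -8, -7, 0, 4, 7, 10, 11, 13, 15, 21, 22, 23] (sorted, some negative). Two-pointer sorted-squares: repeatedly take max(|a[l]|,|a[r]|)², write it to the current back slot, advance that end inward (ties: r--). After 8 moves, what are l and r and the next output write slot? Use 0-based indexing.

l=1, r=5, next write slot=4

l=0 r=12: |-16|<=|23| out[12]=529, r--
l=0 r=11: |-16|<=|22| out[11]=484, r--
l=0 r=10: |-16|<=|21| out[10]=441, r--
l=0 r=9: |-16|>|15| out[9]=256, l++
l=1 r=9: |-8|<=|15| out[8]=225, r--
l=1 r=8: |-8|<=|13| out[7]=169, r--
l=1 r=7: |-8|<=|11| out[6]=121, r--
l=1 r=6: |-8|<=|10| out[5]=100, r--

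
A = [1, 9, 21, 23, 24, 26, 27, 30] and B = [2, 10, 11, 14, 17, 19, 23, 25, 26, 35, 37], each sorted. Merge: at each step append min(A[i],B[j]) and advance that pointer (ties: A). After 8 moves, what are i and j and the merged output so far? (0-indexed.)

[i=0,j=0] A[i]=1<=B[j]=2 take 1 → i++
[i=1,j=0] A[i]=9>B[j]=2 take 2 → j++
[i=1,j=1] A[i]=9<=B[j]=10 take 9 → i++
[i=2,j=1] A[i]=21>B[j]=10 take 10 → j++
[i=2,j=2] A[i]=21>B[j]=11 take 11 → j++
[i=2,j=3] A[i]=21>B[j]=14 take 14 → j++
[i=2,j=4] A[i]=21>B[j]=17 take 17 → j++
[i=2,j=5] A[i]=21>B[j]=19 take 19 → j++

i=2, j=6, merged so far=[1, 2, 9, 10, 11, 14, 17, 19]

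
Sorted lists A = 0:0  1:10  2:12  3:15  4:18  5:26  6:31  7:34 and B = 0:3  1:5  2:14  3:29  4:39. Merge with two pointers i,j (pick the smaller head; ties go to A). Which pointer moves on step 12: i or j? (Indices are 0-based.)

[i=0,j=0] A[i]=0<=B[j]=3 take 0 → i++
[i=1,j=0] A[i]=10>B[j]=3 take 3 → j++
[i=1,j=1] A[i]=10>B[j]=5 take 5 → j++
[i=1,j=2] A[i]=10<=B[j]=14 take 10 → i++
[i=2,j=2] A[i]=12<=B[j]=14 take 12 → i++
[i=3,j=2] A[i]=15>B[j]=14 take 14 → j++
[i=3,j=3] A[i]=15<=B[j]=29 take 15 → i++
[i=4,j=3] A[i]=18<=B[j]=29 take 18 → i++
[i=5,j=3] A[i]=26<=B[j]=29 take 26 → i++
[i=6,j=3] A[i]=31>B[j]=29 take 29 → j++
[i=6,j=4] A[i]=31<=B[j]=39 take 31 → i++
[i=7,j=4] A[i]=34<=B[j]=39 take 34 → i++

i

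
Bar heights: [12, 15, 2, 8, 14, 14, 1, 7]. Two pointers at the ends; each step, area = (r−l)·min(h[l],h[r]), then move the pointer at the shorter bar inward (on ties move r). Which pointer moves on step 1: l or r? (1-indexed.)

r

[1,8] min(12,7)*7=49 best=49 * → r--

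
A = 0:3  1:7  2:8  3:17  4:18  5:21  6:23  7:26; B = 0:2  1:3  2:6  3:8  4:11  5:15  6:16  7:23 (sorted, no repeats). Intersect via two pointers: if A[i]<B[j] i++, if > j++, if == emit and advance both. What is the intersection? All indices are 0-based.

[i=0,j=0] 3>2 → j++
[i=0,j=1] 3==3 emit → i++,j++
[i=1,j=2] 7>6 → j++
[i=1,j=3] 7<8 → i++
[i=2,j=3] 8==8 emit → i++,j++
[i=3,j=4] 17>11 → j++
[i=3,j=5] 17>15 → j++
[i=3,j=6] 17>16 → j++
[i=3,j=7] 17<23 → i++
[i=4,j=7] 18<23 → i++
[i=5,j=7] 21<23 → i++
[i=6,j=7] 23==23 emit → i++,j++

intersection = [3, 8, 23]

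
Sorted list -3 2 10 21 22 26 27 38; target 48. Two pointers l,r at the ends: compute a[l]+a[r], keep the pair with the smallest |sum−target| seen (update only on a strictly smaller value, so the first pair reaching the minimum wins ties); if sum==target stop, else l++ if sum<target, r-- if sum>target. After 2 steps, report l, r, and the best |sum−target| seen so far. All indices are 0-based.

l=2, r=7, best |Δ|=8

[0,7] -3+38=35 d=13 * → l++
[1,7] 2+38=40 d=8 * → l++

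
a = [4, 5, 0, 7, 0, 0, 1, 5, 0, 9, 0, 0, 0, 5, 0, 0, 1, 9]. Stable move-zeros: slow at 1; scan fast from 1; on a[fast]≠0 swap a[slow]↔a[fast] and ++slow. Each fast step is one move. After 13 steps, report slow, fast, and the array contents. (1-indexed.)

slow=7, fast=14, a=[4, 5, 7, 1, 5, 9, 0, 0, 0, 0, 0, 0, 0, 5, 0, 0, 1, 9]

(s=1,f=1) a[fast]=4≠0 swap→a[1]=4 → slow++,fast++
(s=2,f=2) a[fast]=5≠0 swap→a[2]=5 → slow++,fast++
(s=3,f=3) a[fast]=0 → fast++
(s=3,f=4) a[fast]=7≠0 swap→a[3]=7 → slow++,fast++
(s=4,f=5) a[fast]=0 → fast++
(s=4,f=6) a[fast]=0 → fast++
(s=4,f=7) a[fast]=1≠0 swap→a[4]=1 → slow++,fast++
(s=5,f=8) a[fast]=5≠0 swap→a[5]=5 → slow++,fast++
(s=6,f=9) a[fast]=0 → fast++
(s=6,f=10) a[fast]=9≠0 swap→a[6]=9 → slow++,fast++
(s=7,f=11) a[fast]=0 → fast++
(s=7,f=12) a[fast]=0 → fast++
(s=7,f=13) a[fast]=0 → fast++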